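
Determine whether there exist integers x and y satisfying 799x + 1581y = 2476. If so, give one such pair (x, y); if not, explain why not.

No, no such integers exist.

Both 799 and 1581 are divisible by gcd(799, 1581) = 17, hence so is any combination 799x + 1581y.
But 2476 is not a multiple of 17 (it leaves remainder 11).
Hence no integers x, y satisfy the equation.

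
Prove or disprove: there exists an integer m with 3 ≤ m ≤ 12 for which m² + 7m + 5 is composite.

m = 3

At m = 3: 3² + 7·3 + 5 = 35 = 5·7, which is composite.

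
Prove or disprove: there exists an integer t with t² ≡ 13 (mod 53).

t = 15

Take t = 15. Then 15² = 225 = 4·53 + 13, so 15² ≡ 13 (mod 53).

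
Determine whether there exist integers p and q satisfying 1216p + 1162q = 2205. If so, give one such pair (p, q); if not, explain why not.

No, no such integers exist.

gcd(1216, 1162) = 2, so every integer of the form 1216p + 1162q is a multiple of 2.
But 2205 = 2·1102 + 1, so 2 ∤ 2205.
Therefore 1216p + 1162q = 2205 has no solution in integers.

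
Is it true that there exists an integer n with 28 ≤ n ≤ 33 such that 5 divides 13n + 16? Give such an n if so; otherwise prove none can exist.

n = 28

At n = 28 we get 13·28 + 16 = 380, and 380 = 5·76.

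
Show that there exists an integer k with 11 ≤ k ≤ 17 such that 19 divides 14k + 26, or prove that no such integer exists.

For k = 11, 12, …, 17 the values of 14k + 26 modulo 19 are 9, 4, 18, 13, 8, 3, 17 respectively.
Since 0 is absent from this list, 19 ∤ 14k + 26 for every k with 11 ≤ k ≤ 17.

No such integer k in that range exists.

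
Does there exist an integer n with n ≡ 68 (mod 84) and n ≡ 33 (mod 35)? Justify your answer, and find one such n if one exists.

n = 68

The moduli are not coprime: gcd(84, 35) = 7. Compatibility requires 7 ∣ (33 − 68) = -35, which holds, so solutions exist.
The smallest candidate n = 68 works directly: 68 ≡ 33 (mod 35).
Verify: 68 = 0·84 + 68 and 68 = 1·35 + 33. ✓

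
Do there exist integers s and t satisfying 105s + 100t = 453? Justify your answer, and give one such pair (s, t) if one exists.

gcd(105, 100) = 5, so every integer of the form 105s + 100t is a multiple of 5.
But 453 is not a multiple of 5 (it leaves remainder 3).
So the equation is unsolvable over ℤ.

No, no such integers exist.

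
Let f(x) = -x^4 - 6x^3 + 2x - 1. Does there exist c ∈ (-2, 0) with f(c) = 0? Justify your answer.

Such a root exists.

f(-2) = 27 and f(0) = -1, which have opposite signs.
As a polynomial, f is continuous on every closed interval.
By the Intermediate Value Theorem, f takes the value 0 somewhere in the open interval.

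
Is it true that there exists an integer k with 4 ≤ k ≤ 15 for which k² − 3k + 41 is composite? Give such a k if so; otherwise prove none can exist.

k = 10

At k = 10: 10² − 3·10 + 41 = 111 = 3·37, which is composite.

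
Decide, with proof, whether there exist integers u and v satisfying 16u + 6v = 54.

u = 0, v = 9

Since gcd(16, 6) = 2 and 54 = 2·27, Bézout's identity guarantees a solution.
Dividing through by 2 reduces the equation to 8u + 3v = 27.
Run the Euclidean algorithm on 8 and 3: 8 = 2·3 + 2, 3 = 1·2 + 1, 2 = 2·1 + 0.
Back-substituting, 1 = 3 − 1·2 = 3 − (8 − 2·3) = −8 + 3·3; that is, 8·(-1) + 3·3 = 1.
Multiplying through by 27: u = (-1)·27 = -27, v = 3·27 = 81 is a solution.
Shifting by a multiple of (3, −8) keeps it a solution: u = -27 + 9·3 = 0, v = 81 − 9·8 = 9.
Indeed 16·0 + 6·9 = 0 + 54 = 54.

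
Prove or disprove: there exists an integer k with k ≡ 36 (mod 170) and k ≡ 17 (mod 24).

gcd(170, 24) = 2. If k ≡ 36 (mod 170) and k ≡ 17 (mod 24), then k ≡ 36 (mod 2) and k ≡ 17 (mod 2).
These are incompatible: 36 − 17 = 19 is not divisible by 2.
Hence the system has no solution.

There is no such integer.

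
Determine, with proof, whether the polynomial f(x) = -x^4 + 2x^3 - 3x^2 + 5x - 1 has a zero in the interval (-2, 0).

f has no root in that interval.

The endpoint values f(-2) = -55 and f(0) = -1 are both negative. Claim: f(x) < 0 for every x in (-2, 0).
Substitute x = −u, where 0 < u < 2 on the interval. Expanding, f(−u) = -u^4 - 2u^3 - 3u^2 - 5u - 1.
The nonzero coefficients here are all negative, so for u > 0 every term is negative (or zero), and the constant term -1 is strictly negative.
Therefore f(x) < 0 throughout (-2, 0), and f has no zero there.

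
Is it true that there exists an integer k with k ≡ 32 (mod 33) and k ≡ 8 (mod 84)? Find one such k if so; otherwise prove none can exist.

k = 428

gcd(33, 84) = 3. A simultaneous solution exists iff 32 ≡ 8 (mod 3); here 32 mod 3 = 2 = 8 mod 3, so it does.
Put k = 32 + 33t, so we need 33t ≡ 60 (mod 84), equivalently (divide by 3) 11t ≡ 20 (mod 28).
Since 11·23 = 253 = 9·28 + 1, the inverse of 11 mod 28 is 23.
Therefore t ≡ 23·20 = 460 ≡ 12 (mod 28).
Then k = 32 + 33·12 = 428.
Indeed 428 ≡ 32 (mod 33) and 428 ≡ 8 (mod 84).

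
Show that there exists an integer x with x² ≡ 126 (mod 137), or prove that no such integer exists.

x = 20 works: 20² = 400, and 400 − 126 = 274 = 2·137.

x = 20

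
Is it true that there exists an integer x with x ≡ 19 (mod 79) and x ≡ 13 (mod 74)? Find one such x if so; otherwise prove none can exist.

gcd(79, 74) = 1, so the Chinese Remainder Theorem guarantees exactly one residue class mod 5846 satisfying both.
Any solution of the first congruence is x = 19 + 79t; substituting into the second, 79t ≡ 13 − 19 ≡ 68 (mod 74).
79 ≡ 5 (mod 74), so this reads 5t ≡ 68 (mod 74). Note 5·15 = 75 ≡ 1 (mod 74) (as 75 − 1 = 1·74), so 5⁻¹ ≡ 15.
Therefore t ≡ 15·68 = 1020 ≡ 58 (mod 74).
Taking t = 58 gives x = 19 + 79·58 = 4601.
Check: 4601 mod 79 = 19, 4601 mod 74 = 13. ✓

x = 4601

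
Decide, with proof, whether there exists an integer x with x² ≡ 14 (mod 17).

No such integer exists.

Squares mod 17 repeat after x = 8 (as (−x)² = x²); for x = 0..8 they are 0, 1, 4, 9, 16, 8, 2, 15, 13.
So the quadratic residues mod 17 are {0, 1, 2, 4, 8, 9, 13, 15, 16}, and 14 is not among them.
Hence no integer x has x² ≡ 14 (mod 17).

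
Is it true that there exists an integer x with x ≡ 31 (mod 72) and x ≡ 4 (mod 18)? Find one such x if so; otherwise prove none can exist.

gcd(72, 18) = 18. If x ≡ 31 (mod 72) and x ≡ 4 (mod 18), then x ≡ 31 (mod 18) and x ≡ 4 (mod 18).
These are incompatible: 31 − 4 = 27 is not divisible by 18.
Therefore no such x exists.

There is no such integer.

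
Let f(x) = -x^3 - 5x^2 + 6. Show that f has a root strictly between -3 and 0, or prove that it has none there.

Yes, f has a root in the interval.

f(-3) = -12 and f(0) = 6, which have opposite signs.
As a polynomial, f is continuous on every closed interval.
By the Intermediate Value Theorem f must vanish at some point of (-3, 0).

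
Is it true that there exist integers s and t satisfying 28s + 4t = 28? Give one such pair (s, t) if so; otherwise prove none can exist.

gcd(28, 4) = 4, and 4 divides 28, so integer solutions exist.
Dividing through by 4 reduces the equation to 7s + 1t = 7.
The coefficient of t is 1, so setting s = 0 and t = 7 already solves it.
Check: 28·0 + 4·7 = 0 + 28 = 28. ✓

s = 0, t = 7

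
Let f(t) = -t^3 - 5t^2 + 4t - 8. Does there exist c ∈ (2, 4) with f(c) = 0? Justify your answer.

The endpoint values f(2) = -28 and f(4) = -136 are both negative. Claim: f(t) < 0 for every t in (2, 4).
Shift to the endpoint 2: with t = 2 + u (0 < u < 2), one computes f(2 + u) = -u^3 - 11u^2 - 28u - 28.
All 4 nonzero coefficients of this polynomial in u are negative; hence for u > 0 the value is a sum of negative terms (the constant -28 among them).
So f is strictly negative on (2, 4); no root exists in the interval.

No such root exists.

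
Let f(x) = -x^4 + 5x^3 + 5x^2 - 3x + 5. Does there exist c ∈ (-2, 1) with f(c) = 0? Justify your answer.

f(-2) = -25 and f(1) = 11, which have opposite signs.
As a polynomial, f is continuous on every closed interval.
By the Intermediate Value Theorem f must vanish at some point of (-2, 1).

Such a root exists.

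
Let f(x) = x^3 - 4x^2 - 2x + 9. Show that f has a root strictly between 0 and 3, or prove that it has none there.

f(0) = 9 and f(3) = -6, which have opposite signs.
As a polynomial, f is continuous on every closed interval.
By the Intermediate Value Theorem f must vanish at some point of (0, 3).

Such a root exists.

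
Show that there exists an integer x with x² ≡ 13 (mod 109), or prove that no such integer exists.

Apply Euler's criterion with the prime 109: 13 is a quadratic residue iff 13^54 ≡ 1 (mod 109), and a non-residue iff it is ≡ −1.
Squaring successively (mod 109): 13^2 = 169 ≡ 60; 13^4 ≡ 60² = 3600 ≡ 3; 13^8 ≡ 3² = 9 ≡ 9; 13^16 ≡ 9² = 81 ≡ 81; 13^32 ≡ 81² = 6561 ≡ 21.
Since 54 = 32 + 16 + 4 + 2, 13^54 ≡ 21 · 81 · 3 · 60; multiplying out mod 109: 21·81 = 1701 ≡ 66, then 66·3 = 198 ≡ 89, then 89·60 = 5340 ≡ 108. Thus 13^54 ≡ 108 ≡ −1 (mod 109).
By Euler's criterion 13 is a quadratic non-residue mod 109: no x satisfies x² ≡ 13 (mod 109).

No, no such integer exists.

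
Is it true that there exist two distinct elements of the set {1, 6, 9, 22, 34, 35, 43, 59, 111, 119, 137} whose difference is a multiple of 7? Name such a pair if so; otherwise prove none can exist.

Reduce each element mod 7: 1↦1, 6↦6, 9↦2, 22↦1, 34↦6, 35↦0, 43↦1, 59↦3, 111↦6, 119↦0, 137↦4. The residue 1 repeats (at 1 and 22), and 22 − 1 = 21 = 3·7.

1 and 22 are such a pair.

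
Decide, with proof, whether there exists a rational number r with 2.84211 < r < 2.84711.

r = 37/13

Scale by 13: the interval becomes (36.94743, 37.01243), which contains the integer 37.
Hence 37/13 is a rational number with 2.84211 < 37/13 < 2.84711.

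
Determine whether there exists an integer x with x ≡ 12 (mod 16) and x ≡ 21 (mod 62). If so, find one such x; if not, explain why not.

No such integer exists.

gcd(16, 62) = 2. If x ≡ 12 (mod 16) and x ≡ 21 (mod 62), then x ≡ 12 (mod 2) and x ≡ 21 (mod 2).
These are incompatible: 12 − 21 = -9 is not divisible by 2.
Therefore no such x exists.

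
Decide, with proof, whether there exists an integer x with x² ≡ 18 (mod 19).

No, no such integer exists.

Since (19 − x)² ≡ x² (mod 19), it suffices to square x = 0, 1, …, 9: the residues are 0, 1, 4, 9, 16, 6, 17, 11, 7, 5.
The set of squares mod 19 is therefore {0, 1, 4, 5, 6, 7, 9, 11, 16, 17}, which does not contain 18.
Hence no integer x has x² ≡ 18 (mod 19).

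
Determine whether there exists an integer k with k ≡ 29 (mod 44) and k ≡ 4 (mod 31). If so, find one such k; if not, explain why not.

k = 469

Since 44 and 31 share no common factor, CRT says the pair of congruences has a solution (unique mod 1364).
Write k = 29 + 44t and require 29 + 44t ≡ 4 (mod 31), i.e. 44t ≡ 6 (mod 31).
44 ≡ 13 (mod 31), so this reads 13t ≡ 6 (mod 31). Invert 13 mod 31 by the Euclidean algorithm: 31 = 2·13 + 5, 13 = 2·5 + 3, 5 = 1·3 + 2, 3 = 1·2 + 1, 2 = 2·1 + 0; back-substituting, 1 = 3 − 1·2 = 3 − (5 − 1·3) = −5 + 2·3 = −5 + 2·(13 − 2·5) = 2·13 − 5·5 = 2·13 − 5·(31 − 2·13) = −5·31 + 12·13. Hence 13·12 ≡ 1, so 13⁻¹ ≡ 12 (mod 31).
Multiplying by 12: t ≡ 12·6 = 72 ≡ 10 (mod 31).
Taking t = 10 gives k = 29 + 44·10 = 469.
Indeed 469 ≡ 29 (mod 44) and 469 ≡ 4 (mod 31).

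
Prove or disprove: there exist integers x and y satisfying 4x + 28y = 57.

Any value of 4x + 28y is a multiple of gcd(4, 28) = 4.
But 57 = 4·14 + 1, so 4 ∤ 57.
Therefore 4x + 28y = 57 has no solution in integers.

No such integers exist.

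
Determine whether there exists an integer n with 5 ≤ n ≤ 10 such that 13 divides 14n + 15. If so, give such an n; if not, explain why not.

At n = 5, 14·5 + 15 = 85 ≡ 7 (mod 13), and each step in n adds 14 ≡ 1 (mod 13), giving residues 7, 8, 9, 10, 11, 12 for n = 5, 6, …, 10.
Since 0 is absent from this list, 13 ∤ 14n + 15 for every n with 5 ≤ n ≤ 10.

No, no such integer n in that range exists.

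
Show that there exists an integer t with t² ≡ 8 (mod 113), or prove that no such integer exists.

t = 102 works: 102² = 10404, and 10404 − 8 = 10396 = 92·113.

t = 102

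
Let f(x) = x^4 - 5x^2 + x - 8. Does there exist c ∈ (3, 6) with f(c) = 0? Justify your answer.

The endpoint values f(3) = 31 and f(6) = 1114 are both positive. Claim: f(x) > 0 for every x in (3, 6).
Substitute x = 3 + u, where 0 < u < 3 on the interval. Expanding, f(3 + u) = u^4 + 12u^3 + 49u^2 + 79u + 31.
All 5 nonzero coefficients of this polynomial in u are positive; hence for u > 0 the value is a sum of positive terms (the constant 31 among them).
Therefore f(x) > 0 throughout (3, 6), and f has no zero there.

No such root exists.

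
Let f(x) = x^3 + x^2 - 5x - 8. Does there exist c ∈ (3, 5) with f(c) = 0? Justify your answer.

The endpoint values f(3) = 13 and f(5) = 117 are both positive. Claim: f(x) > 0 for every x in (3, 5).
Shift to the endpoint 3: with x = 3 + u (0 < u < 2), one computes f(3 + u) = u^3 + 10u^2 + 28u + 13.
All 4 nonzero coefficients of this polynomial in u are positive; hence for u > 0 the value is a sum of positive terms (the constant 13 among them).
Therefore f(x) > 0 throughout (3, 5), and f has no zero there.

No such root exists.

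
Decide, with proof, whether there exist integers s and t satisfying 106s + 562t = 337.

Both 106 and 562 are divisible by gcd(106, 562) = 2, hence so is any combination 106s + 562t.
However 337 leaves remainder 1 on division by 2.
Therefore 106s + 562t = 337 has no solution in integers.

No, no such integers exist.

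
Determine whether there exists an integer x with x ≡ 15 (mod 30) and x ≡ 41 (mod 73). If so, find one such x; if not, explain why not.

x = 2085

Since 30 and 73 share no common factor, CRT says the pair of congruences has a solution (unique mod 2190).
Any solution of the first congruence is x = 15 + 30t; substituting into the second, 30t ≡ 41 − 15 ≡ 26 (mod 73).
To invert 30 modulo 73: 73 = 2·30 + 13, 30 = 2·13 + 4, 13 = 3·4 + 1, 4 = 4·1 + 0, and unwinding, 1 = 13 − 3·4 = 13 − 3·(30 − 2·13) = −3·30 + 7·13 = −3·30 + 7·(73 − 2·30) = 7·73 − 17·30. Thus 30⁻¹ ≡ -17 ≡ 56 (mod 73).
Therefore t ≡ 56·26 = 1456 ≡ 69 (mod 73).
Taking t = 69 gives x = 15 + 30·69 = 2085.
Check: 2085 mod 30 = 15, 2085 mod 73 = 41. ✓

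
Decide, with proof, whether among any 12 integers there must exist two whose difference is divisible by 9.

Partition the integers by their residue mod 9; there are 9 classes.
Placing 12 integers into 9 classes, some class receives at least two — say a and b.
Equal remainders mean a − b ≡ 0 (mod 9), so 9 divides their difference.

True.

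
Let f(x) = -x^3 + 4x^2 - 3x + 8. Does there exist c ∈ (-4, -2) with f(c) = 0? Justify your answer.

The endpoint values f(-4) = 148 and f(-2) = 38 are both positive. Claim: f(x) > 0 for every x in (-4, -2).
Shift to the endpoint -2: with x = -2 − u (0 < u < 2), one computes f(-2 − u) = u^3 + 10u^2 + 31u + 38.
The nonzero coefficients here are all positive, so for u > 0 every term is positive (or zero), and the constant term 38 is strictly positive.
So f is strictly positive on (-4, -2); no root exists in the interval.

No such root exists.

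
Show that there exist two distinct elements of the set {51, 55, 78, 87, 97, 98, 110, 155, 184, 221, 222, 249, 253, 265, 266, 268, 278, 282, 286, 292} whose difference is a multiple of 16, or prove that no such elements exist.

Both 55 and 87 leave remainder 7 on division by 16; their difference 32 = 2·16 is a multiple of 16.

The pair (55, 87) works.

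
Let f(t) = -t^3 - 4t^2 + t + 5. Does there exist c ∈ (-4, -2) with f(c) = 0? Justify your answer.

Yes, f has a root in the interval.

f(-4) = 1 and f(-2) = -5, which have opposite signs.
As a polynomial, f is continuous on every closed interval.
The Intermediate Value Theorem then guarantees some c ∈ (-4, -2) with f(c) = 0.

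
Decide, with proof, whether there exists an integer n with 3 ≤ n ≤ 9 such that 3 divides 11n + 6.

Try n = 3: 11·3 + 6 = 39 = 13·3, which is divisible by 3.

n = 3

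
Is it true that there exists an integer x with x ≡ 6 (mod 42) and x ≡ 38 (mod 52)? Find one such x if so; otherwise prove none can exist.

x = 90

Here gcd(42, 52) = 2, and both 6 and 38 leave remainder 0 mod 2, so the system is consistent.
List candidates x ≡ 6 (mod 42): 6, 48, 90. Modulo 52 these are 6, 48, 38; 90 gives 38 as required.
Verify: 90 = 2·42 + 6 and 90 = 1·52 + 38. ✓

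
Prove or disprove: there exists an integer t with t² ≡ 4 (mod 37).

t = 2

Take t = 2. Then 2² = 4, and since 0 ≤ 4 < 37 this is already reduced: 2² ≡ 4 (mod 37).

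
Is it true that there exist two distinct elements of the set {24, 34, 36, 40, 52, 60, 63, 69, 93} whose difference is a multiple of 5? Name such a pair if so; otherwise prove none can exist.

The pair (24, 34) works.

Reduce each element mod 5: 24↦4, 34↦4, 36↦1, 40↦0, 52↦2, 60↦0, 63↦3, 69↦4, 93↦3. The residue 4 repeats (at 24 and 34), and 34 − 24 = 10 = 2·5.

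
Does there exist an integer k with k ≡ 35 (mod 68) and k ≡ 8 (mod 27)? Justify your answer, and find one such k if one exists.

k = 35

Since 68 and 27 share no common factor, CRT says the pair of congruences has a solution (unique mod 1836).
Write k = 35 + 68t and require 35 + 68t ≡ 8 (mod 27), i.e. 68t ≡ 0 (mod 27).
68 ≡ 14 (mod 27), so this reads 14t ≡ 0 (mod 27). t = 0 satisfies this.
Taking t = 0 gives k = 35 + 68·0 = 35.
Indeed 35 ≡ 35 (mod 68) and 35 ≡ 8 (mod 27).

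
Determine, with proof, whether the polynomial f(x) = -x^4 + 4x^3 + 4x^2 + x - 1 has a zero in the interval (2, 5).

f(2) = 33 and f(5) = -21, which have opposite signs.
f is continuous everywhere (it is a polynomial), in particular on [2, 5].
By the Intermediate Value Theorem, f takes the value 0 somewhere in the open interval.

Such a root exists.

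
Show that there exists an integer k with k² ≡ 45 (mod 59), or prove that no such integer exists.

k = 35 works: 35² = 1225, and 1225 − 45 = 1180 = 20·59.

k = 35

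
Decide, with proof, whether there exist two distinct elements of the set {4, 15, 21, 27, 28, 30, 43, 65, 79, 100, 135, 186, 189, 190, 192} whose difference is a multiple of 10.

15 mod 10 = 5 and 65 mod 10 = 5, so 65 − 15 = 50 = 5·10.

15 and 65 are such a pair.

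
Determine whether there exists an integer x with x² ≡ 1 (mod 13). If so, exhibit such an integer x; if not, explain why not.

x = 12 works: 12² = 144, and 144 − 1 = 143 = 11·13.

x = 12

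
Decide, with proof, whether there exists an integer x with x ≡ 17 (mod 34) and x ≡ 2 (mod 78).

Reduce both congruences modulo 2, which divides 34 and 78: they say x ≡ 17 (mod 2) and x ≡ 2 (mod 2).
But 17 mod 2 = 1 while 2 mod 2 = 0, a contradiction.
So no integer satisfies both congruences.

There is no such integer.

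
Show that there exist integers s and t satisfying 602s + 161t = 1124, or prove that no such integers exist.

No, no such integers exist.

gcd(602, 161) = 7, so every integer of the form 602s + 161t is a multiple of 7.
But 1124 is not a multiple of 7 (it leaves remainder 4).
Therefore 602s + 161t = 1124 has no solution in integers.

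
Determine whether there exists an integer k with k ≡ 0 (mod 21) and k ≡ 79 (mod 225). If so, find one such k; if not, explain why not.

Both moduli are multiples of 3 = gcd(21, 225), so any solution would satisfy k ≡ 0 and k ≡ 79 modulo 3 simultaneously.
These are incompatible: 0 − 79 = -79 is not divisible by 3.
So no integer satisfies both congruences.

No, no such integer exists.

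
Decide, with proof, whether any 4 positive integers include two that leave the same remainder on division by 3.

Yes.

There are exactly 3 possible remainders on division by 3.
Placing 4 integers into 3 classes, some class receives at least two — say a and b.
So a and b have equal remainders mod 3, which is exactly what was to be shown.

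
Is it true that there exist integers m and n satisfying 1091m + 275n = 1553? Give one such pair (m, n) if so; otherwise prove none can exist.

m = 133, n = -522

1091 and 275 are coprime, so 1091m + 275n ranges over all of ℤ.
Dividing repeatedly: 1091 = 3·275 + 266, 275 = 1·266 + 9, 266 = 29·9 + 5, 9 = 1·5 + 4, 5 = 1·4 + 1, 4 = 4·1 + 0.
Unwinding: 1 = 5 − 1·4 = 5 − (9 − 1·5) = −9 + 2·5 = −9 + 2·(266 − 29·9) = 2·266 − 59·9 = 2·266 − 59·(275 − 1·266) = −59·275 + 61·266 = −59·275 + 61·(1091 − 3·275) = 61·1091 − 242·275, i.e. 1091·61 + 275·(-242) = 1.
Scaling by 1553 gives the particular solution (m, n) = (94733, -375826).
Subtracting 344·275 from m and adding 344·1091 to n gives the tidier solution (133, -522).
Indeed 1091·133 + 275·(-522) = 145103 − 143550 = 1553.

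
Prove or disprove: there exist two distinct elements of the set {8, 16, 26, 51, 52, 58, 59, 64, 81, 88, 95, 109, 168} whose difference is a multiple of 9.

Yes: 8 and 26.

Reduce each element mod 9: 8↦8, 16↦7, 26↦8, 51↦6, 52↦7, 58↦4, 59↦5, 64↦1, 81↦0, 88↦7, 95↦5, 109↦1, 168↦6. The residue 8 repeats (at 8 and 26), and 26 − 8 = 18 = 2·9.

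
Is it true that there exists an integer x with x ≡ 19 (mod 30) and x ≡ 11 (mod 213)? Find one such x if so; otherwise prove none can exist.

No such integer exists.

gcd(30, 213) = 3. If x ≡ 19 (mod 30) and x ≡ 11 (mod 213), then x ≡ 19 (mod 3) and x ≡ 11 (mod 3).
However 19 ≡ 1 and 11 ≡ 2 (mod 3), and 1 ≠ 2.
Therefore no such x exists.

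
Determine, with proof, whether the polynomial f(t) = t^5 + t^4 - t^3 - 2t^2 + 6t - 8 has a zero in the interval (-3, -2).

No.

The endpoint values f(-3) = -179 and f(-2) = -36 are both negative. Claim: f(t) < 0 for every t in (-3, -2).
Shift to the endpoint -2: with t = -2 − u (0 < u < 1), one computes f(-2 − u) = -u^5 - 9u^4 - 31u^3 - 52u^2 - 50u - 36.
The nonzero coefficients here are all negative, so for u > 0 every term is negative (or zero), and the constant term -36 is strictly negative.
Therefore f(t) < 0 throughout (-3, -2), and f has no zero there.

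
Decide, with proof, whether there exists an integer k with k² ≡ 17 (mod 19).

k = 6

Take k = 6. Then 6² = 36 = 1·19 + 17, so 6² ≡ 17 (mod 19).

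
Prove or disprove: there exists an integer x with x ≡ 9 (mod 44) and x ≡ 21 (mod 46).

Here gcd(44, 46) = 2, and both 9 and 21 leave remainder 1 mod 2, so the system is consistent.
Write x = 9 + 44t. Then 44t ≡ 21 − 9 ≡ 12 (mod 46); dividing through by 2 gives 22t ≡ 6 (mod 23).
Note 22·22 = 484 ≡ 1 (mod 23) (as 484 − 1 = 21·23), so 22⁻¹ ≡ 22.
Therefore t ≡ 22·6 = 132 ≡ 17 (mod 23).
Then x = 9 + 44·17 = 757.
Indeed 757 ≡ 9 (mod 44) and 757 ≡ 21 (mod 46).

x = 757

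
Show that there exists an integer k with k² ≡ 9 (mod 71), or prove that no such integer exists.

k = 68 works: 68² = 4624, and 4624 − 9 = 4615 = 65·71.

k = 68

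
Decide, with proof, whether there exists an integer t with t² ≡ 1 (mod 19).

t = 1

Take t = 1. Then 1² = 1, and since 0 ≤ 1 < 19 this is already reduced: 1² ≡ 1 (mod 19).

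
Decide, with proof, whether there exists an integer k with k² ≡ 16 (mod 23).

k = 4

Take k = 4. Then 4² = 16, and since 0 ≤ 16 < 23 this is already reduced: 4² ≡ 16 (mod 23).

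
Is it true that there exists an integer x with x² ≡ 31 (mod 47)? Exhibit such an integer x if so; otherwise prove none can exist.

No such integer exists.

Apply Euler's criterion with the prime 47: 31 is a quadratic residue iff 31^23 ≡ 1 (mod 47), and a non-residue iff it is ≡ −1.
Squaring successively (mod 47): 31^2 = 961 ≡ 21; 31^4 ≡ 21² = 441 ≡ 18; 31^8 ≡ 18² = 324 ≡ 42; 31^16 ≡ 42² = 1764 ≡ 25.
Since 23 = 16 + 4 + 2 + 1, 31^23 ≡ 25 · 18 · 21 · 31; multiplying out mod 47: 25·18 = 450 ≡ 27, then 27·21 = 567 ≡ 3, then 3·31 = 93 ≡ 46. Thus 31^23 ≡ 46 ≡ −1 (mod 47).
The value −1 means 31 is a non-residue modulo 47, so x² ≡ 31 (mod 47) is impossible.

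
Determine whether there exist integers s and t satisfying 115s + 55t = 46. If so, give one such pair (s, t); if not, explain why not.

No, no such integers exist.

gcd(115, 55) = 5, so every integer of the form 115s + 55t is a multiple of 5.
But 46 = 5·9 + 1, so 5 ∤ 46.
So the equation is unsolvable over ℤ.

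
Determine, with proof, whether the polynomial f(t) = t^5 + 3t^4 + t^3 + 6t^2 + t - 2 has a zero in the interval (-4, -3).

Yes, f has a root in the interval.

f(-4) = -230 and f(-3) = 22, which have opposite signs.
f is continuous everywhere (it is a polynomial), in particular on [-4, -3].
By the Intermediate Value Theorem f must vanish at some point of (-4, -3).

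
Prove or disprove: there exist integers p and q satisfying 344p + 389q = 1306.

p = 92, q = -78

344 and 389 are coprime, so 344p + 389q ranges over all of ℤ.
Run the Euclidean algorithm on 389 and 344: 389 = 1·344 + 45, 344 = 7·45 + 29, 45 = 1·29 + 16, 29 = 1·16 + 13, 16 = 1·13 + 3, 13 = 4·3 + 1, 3 = 3·1 + 0.
Back-substituting, 1 = 13 − 4·3 = 13 − 4·(16 − 1·13) = −4·16 + 5·13 = −4·16 + 5·(29 − 1·16) = 5·29 − 9·16 = 5·29 − 9·(45 − 1·29) = −9·45 + 14·29 = −9·45 + 14·(344 − 7·45) = 14·344 − 107·45 = 14·344 − 107·(389 − 1·344) = −107·389 + 121·344; that is, 344·121 + 389·(-107) = 1.
Multiplying through by 1306: p = 121·1306 = 158026, q = (-107)·1306 = -139742 is a solution.
Shifting by a multiple of (389, −344) keeps it a solution: p = 158026 − 406·389 = 92, q = -139742 + 406·344 = -78.
Check: 344·92 + 389·(-78) = 31648 − 30342 = 1306. ✓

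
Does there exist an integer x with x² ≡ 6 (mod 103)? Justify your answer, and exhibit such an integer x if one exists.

No such integer exists.

Apply Euler's criterion with the prime 103: 6 is a quadratic residue iff 6^51 ≡ 1 (mod 103), and a non-residue iff it is ≡ −1.
Squaring successively (mod 103): 6^2 = 36 ≡ 36; 6^4 ≡ 36² = 1296 ≡ 60; 6^8 ≡ 60² = 3600 ≡ 98; 6^16 ≡ 98² = 9604 ≡ 25; 6^32 ≡ 25² = 625 ≡ 7.
Since 51 = 32 + 16 + 2 + 1, 6^51 ≡ 7 · 25 · 36 · 6; multiplying out mod 103: 7·25 = 175 ≡ 72, then 72·36 = 2592 ≡ 17, then 17·6 = 102 ≡ 102. Thus 6^51 ≡ 102 ≡ −1 (mod 103).
By Euler's criterion 6 is a quadratic non-residue mod 103: no x satisfies x² ≡ 6 (mod 103).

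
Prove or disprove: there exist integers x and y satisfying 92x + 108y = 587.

No such integers exist.

gcd(92, 108) = 4, so every integer of the form 92x + 108y is a multiple of 4.
But 587 = 4·146 + 3, so 4 ∤ 587.
So the equation is unsolvable over ℤ.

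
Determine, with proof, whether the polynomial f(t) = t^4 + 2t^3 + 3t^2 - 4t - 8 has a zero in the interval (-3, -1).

Yes, f has a root in the interval.

f(-3) = 58 and f(-1) = -2, which have opposite signs.
As a polynomial, f is continuous on every closed interval.
By the Intermediate Value Theorem f must vanish at some point of (-3, -1).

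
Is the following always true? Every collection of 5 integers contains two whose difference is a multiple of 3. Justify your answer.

True.

Partition the integers by their residue mod 3; there are 3 classes.
Since 5 > 3, two of the 5 integers must share a residue class by the pigeonhole principle; call them a and b.
Their difference a − b is then a multiple of 3.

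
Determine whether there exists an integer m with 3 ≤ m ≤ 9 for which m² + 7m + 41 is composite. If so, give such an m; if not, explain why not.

m = 4

At m = 4: 4² + 7·4 + 41 = 85 = 5·17, which is composite.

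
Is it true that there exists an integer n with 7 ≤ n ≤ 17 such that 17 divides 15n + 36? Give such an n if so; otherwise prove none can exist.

There is no such integer n in that range.

At n = 7, 15·7 + 36 = 141 ≡ 5 (mod 17), and each step in n adds 15, giving residues 5, 3, 1, 16, 14, 12, 10, 8, 6, 4, 2 for n = 7, 8, …, 17.
Since 0 is absent from this list, 17 ∤ 15n + 36 for every n with 7 ≤ n ≤ 17.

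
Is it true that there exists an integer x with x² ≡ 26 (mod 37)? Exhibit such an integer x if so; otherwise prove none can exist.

Take x = 10. Then 10² = 100 = 2·37 + 26, so 10² ≡ 26 (mod 37).

x = 10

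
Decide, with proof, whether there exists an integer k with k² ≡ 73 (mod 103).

No, no such integer exists.

103 is prime, so by Euler's criterion 73 is a square mod 103 iff 73^((103−1)/2) = 73^51 ≡ 1 (mod 103).
Repeated squaring mod 103: 73^2 = 5329 ≡ 76; 73^4 ≡ 76² = 5776 ≡ 8; 73^8 ≡ 8² = 64 ≡ 64; 73^16 ≡ 64² = 4096 ≡ 79; 73^32 ≡ 79² = 6241 ≡ 61.
Since 51 = 32 + 16 + 2 + 1, 73^51 ≡ 61 · 79 · 76 · 73; multiplying out mod 103: 61·79 = 4819 ≡ 81, then 81·76 = 6156 ≡ 79, then 79·73 = 5767 ≡ 102. Thus 73^51 ≡ 102 ≡ −1 (mod 103).
By Euler's criterion 73 is a quadratic non-residue mod 103: no k satisfies k² ≡ 73 (mod 103).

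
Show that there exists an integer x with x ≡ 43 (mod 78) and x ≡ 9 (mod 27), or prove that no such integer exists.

No such integer exists.

Both moduli are multiples of 3 = gcd(78, 27), so any solution would satisfy x ≡ 43 and x ≡ 9 modulo 3 simultaneously.
However 43 ≡ 1 and 9 ≡ 0 (mod 3), and 1 ≠ 0.
Therefore no such x exists.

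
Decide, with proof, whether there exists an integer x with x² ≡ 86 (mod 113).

Apply Euler's criterion with the prime 113: 86 is a quadratic residue iff 86^56 ≡ 1 (mod 113), and a non-residue iff it is ≡ −1.
Squaring successively (mod 113): 86^2 = 7396 ≡ 51; 86^4 ≡ 51² = 2601 ≡ 2; 86^8 ≡ 2² = 4 ≡ 4; 86^16 ≡ 4² = 16 ≡ 16; 86^32 ≡ 16² = 256 ≡ 30.
Since 56 = 32 + 16 + 8, 86^56 ≡ 30 · 16 · 4; multiplying out mod 113: 30·16 = 480 ≡ 28, then 28·4 = 112 ≡ 112. Thus 86^56 ≡ 112 ≡ −1 (mod 113).
The value −1 means 86 is a non-residue modulo 113, so x² ≡ 86 (mod 113) is impossible.

There is no such integer.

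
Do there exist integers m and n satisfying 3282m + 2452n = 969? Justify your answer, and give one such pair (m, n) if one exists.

Both 3282 and 2452 are divisible by gcd(3282, 2452) = 2, hence so is any combination 3282m + 2452n.
However 969 leaves remainder 1 on division by 2.
Hence no integers m, n satisfy the equation.

No such integers exist.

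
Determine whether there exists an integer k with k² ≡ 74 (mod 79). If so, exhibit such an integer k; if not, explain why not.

79 is prime, so by Euler's criterion 74 is a square mod 79 iff 74^((79−1)/2) = 74^39 ≡ 1 (mod 79).
Squaring successively (mod 79): 74^2 = 5476 ≡ 25; 74^4 ≡ 25² = 625 ≡ 72; 74^8 ≡ 72² = 5184 ≡ 49; 74^16 ≡ 49² = 2401 ≡ 31; 74^32 ≡ 31² = 961 ≡ 13.
Since 39 = 32 + 4 + 2 + 1, 74^39 ≡ 13 · 72 · 25 · 74; multiplying out mod 79: 13·72 = 936 ≡ 67, then 67·25 = 1675 ≡ 16, then 16·74 = 1184 ≡ 78. Thus 74^39 ≡ 78 ≡ −1 (mod 79).
The value −1 means 74 is a non-residue modulo 79, so k² ≡ 74 (mod 79) is impossible.

No, no such integer exists.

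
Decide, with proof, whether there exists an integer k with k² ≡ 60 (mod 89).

There is no such integer.

89 is prime, so by Euler's criterion 60 is a square mod 89 iff 60^((89−1)/2) = 60^44 ≡ 1 (mod 89).
Squaring successively (mod 89): 60^2 = 3600 ≡ 40; 60^4 ≡ 40² = 1600 ≡ 87; 60^8 ≡ 87² = 7569 ≡ 4; 60^16 ≡ 4² = 16 ≡ 16; 60^32 ≡ 16² = 256 ≡ 78.
Since 44 = 32 + 8 + 4, 60^44 ≡ 78 · 4 · 87; multiplying out mod 89: 78·4 = 312 ≡ 45, then 45·87 = 3915 ≡ 88. Thus 60^44 ≡ 88 ≡ −1 (mod 89).
By Euler's criterion 60 is a quadratic non-residue mod 89: no k satisfies k² ≡ 60 (mod 89).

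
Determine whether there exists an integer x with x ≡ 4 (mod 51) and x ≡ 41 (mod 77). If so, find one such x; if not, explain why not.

x = 2197

Since 51 and 77 share no common factor, CRT says the pair of congruences has a solution (unique mod 3927).
Write x = 4 + 51t and require 4 + 51t ≡ 41 (mod 77), i.e. 51t ≡ 37 (mod 77).
To invert 51 modulo 77: 77 = 1·51 + 26, 51 = 1·26 + 25, 26 = 1·25 + 1, 25 = 25·1 + 0, and unwinding, 1 = 26 − 1·25 = 26 − (51 − 1·26) = −51 + 2·26 = −51 + 2·(77 − 1·51) = 2·77 − 3·51. Thus 51⁻¹ ≡ -3 ≡ 74 (mod 77).
Therefore t ≡ 74·37 = 2738 ≡ 43 (mod 77).
With t = 43: x = 4 + 51·43 = 2197.
Check: 2197 mod 51 = 4, 2197 mod 77 = 41. ✓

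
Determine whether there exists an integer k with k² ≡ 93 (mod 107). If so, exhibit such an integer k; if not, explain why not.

No, no such integer exists.

Apply Euler's criterion with the prime 107: 93 is a quadratic residue iff 93^53 ≡ 1 (mod 107), and a non-residue iff it is ≡ −1.
Squaring successively (mod 107): 93^2 = 8649 ≡ 89; 93^4 ≡ 89² = 7921 ≡ 3; 93^8 ≡ 3² = 9 ≡ 9; 93^16 ≡ 9² = 81 ≡ 81; 93^32 ≡ 81² = 6561 ≡ 34.
Since 53 = 32 + 16 + 4 + 1, 93^53 ≡ 34 · 81 · 3 · 93; multiplying out mod 107: 34·81 = 2754 ≡ 79, then 79·3 = 237 ≡ 23, then 23·93 = 2139 ≡ 106. Thus 93^53 ≡ 106 ≡ −1 (mod 107).
By Euler's criterion 93 is a quadratic non-residue mod 107: no k satisfies k² ≡ 93 (mod 107).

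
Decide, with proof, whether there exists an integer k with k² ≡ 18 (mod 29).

Apply Euler's criterion with the prime 29: 18 is a quadratic residue iff 18^14 ≡ 1 (mod 29), and a non-residue iff it is ≡ −1.
Repeated squaring mod 29: 18^2 = 324 ≡ 5; 18^4 ≡ 5² = 25 ≡ 25; 18^8 ≡ 25² = 625 ≡ 16.
Since 14 = 8 + 4 + 2, 18^14 ≡ 16 · 25 · 5; multiplying out mod 29: 16·25 = 400 ≡ 23, then 23·5 = 115 ≡ 28. Thus 18^14 ≡ 28 ≡ −1 (mod 29).
By Euler's criterion 18 is a quadratic non-residue mod 29: no k satisfies k² ≡ 18 (mod 29).

No, no such integer exists.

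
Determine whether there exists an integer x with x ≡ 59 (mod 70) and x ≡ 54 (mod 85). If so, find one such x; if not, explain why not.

Here gcd(70, 85) = 5, and both 59 and 54 leave remainder 4 mod 5, so the system is consistent.
Step through x = 59, 59 + 70, 59 + 2·70, …: the values 59, 129, 199, 269, 339, 409, 479 reduce mod 85 to 59, 44, 29, 14, 84, 69, 54. The value 479 hits 54.
Indeed 479 ≡ 59 (mod 70) and 479 ≡ 54 (mod 85).

x = 479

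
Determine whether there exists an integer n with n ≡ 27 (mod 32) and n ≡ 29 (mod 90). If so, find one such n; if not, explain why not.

n = 1019

gcd(32, 90) = 2. A simultaneous solution exists iff 27 ≡ 29 (mod 2); here 27 mod 2 = 1 = 29 mod 2, so it does.
Put n = 27 + 32t, so we need 32t ≡ 2 (mod 90), equivalently (divide by 2) 16t ≡ 1 (mod 45).
Since 16·31 = 496 = 11·45 + 1, the inverse of 16 mod 45 is 31.
Therefore t ≡ 31·1 = 31 (mod 45).
Then n = 27 + 32·31 = 1019.
Verify: 1019 = 31·32 + 27 and 1019 = 11·90 + 29. ✓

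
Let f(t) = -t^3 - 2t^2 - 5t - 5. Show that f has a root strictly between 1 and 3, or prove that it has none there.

f(1) = -13 and f(3) = -65, both negative.
The derivative f'(t) = -3t^2 - 4t - 5 is a quadratic with discriminant (-4)² − 4·(-3)·(-5) = -44 < 0; it never vanishes, so it is always negative (sign of the leading coefficient).
So f is strictly decreasing; between 1 and 3 its values lie between f(1) = -13 and f(3) = -65, all negative. Therefore f has no root in (1, 3).

f has no root in that interval.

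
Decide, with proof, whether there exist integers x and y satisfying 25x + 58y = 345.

x = 37, y = -10

Since gcd(25, 58) = 1, every integer is an integer combination of 25 and 58.
Dividing repeatedly: 58 = 2·25 + 8, 25 = 3·8 + 1, 8 = 8·1 + 0.
Working back up the chain: 1 = 25 − 3·8 = 25 − 3·(58 − 2·25) = −3·58 + 7·25. So 25·7 + 58·(-3) = 1.
Scaling by 345 gives the particular solution (x, y) = (2415, -1035).
The general solution is x = 2415 + 58k, y = -1035 − 25k; taking k = -41 gives the smaller pair x = 37, y = -10.
Indeed 25·37 + 58·(-10) = 925 − 580 = 345.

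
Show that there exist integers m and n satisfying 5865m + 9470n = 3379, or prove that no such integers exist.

Any value of 5865m + 9470n is a multiple of gcd(5865, 9470) = 5.
But 3379 = 5·675 + 4, so 5 ∤ 3379.
So the equation is unsolvable over ℤ.

No, no such integers exist.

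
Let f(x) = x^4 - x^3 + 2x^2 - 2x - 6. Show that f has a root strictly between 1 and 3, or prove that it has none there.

f(1) = -6 and f(3) = 60, which have opposite signs.
As a polynomial, f is continuous on every closed interval.
By the Intermediate Value Theorem, f takes the value 0 somewhere in the open interval.

Yes, f has a root in the interval.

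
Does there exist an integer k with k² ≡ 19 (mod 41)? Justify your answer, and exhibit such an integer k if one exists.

41 is prime, so by Euler's criterion 19 is a square mod 41 iff 19^((41−1)/2) = 19^20 ≡ 1 (mod 41).
Repeated squaring mod 41: 19^2 = 361 ≡ 33; 19^4 ≡ 33² = 1089 ≡ 23; 19^8 ≡ 23² = 529 ≡ 37; 19^16 ≡ 37² = 1369 ≡ 16.
Since 20 = 16 + 4, 19^20 ≡ 16 · 23; multiplying out mod 41: 16·23 = 368 ≡ 40. Thus 19^20 ≡ 40 ≡ −1 (mod 41).
The value −1 means 19 is a non-residue modulo 41, so k² ≡ 19 (mod 41) is impossible.

No, no such integer exists.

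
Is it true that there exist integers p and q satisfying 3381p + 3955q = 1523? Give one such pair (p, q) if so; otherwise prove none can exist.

Any value of 3381p + 3955q is a multiple of gcd(3381, 3955) = 7.
But 1523 is not a multiple of 7 (it leaves remainder 4).
Therefore 3381p + 3955q = 1523 has no solution in integers.

No, no such integers exist.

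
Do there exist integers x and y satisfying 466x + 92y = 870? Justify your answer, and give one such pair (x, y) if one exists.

x = 7, y = -26

Since gcd(466, 92) = 2 and 870 = 2·435, Bézout's identity guarantees a solution.
Dividing through by 2 reduces the equation to 233x + 46y = 435.
Euclidean algorithm: 233 = 5·46 + 3, 46 = 15·3 + 1, 3 = 3·1 + 0.
Back-substituting, 1 = 46 − 15·3 = 46 − 15·(233 − 5·46) = −15·233 + 76·46; that is, 233·(-15) + 46·76 = 1.
Scaling by 435 gives the particular solution (x, y) = (-6525, 33060).
Shifting by a multiple of (46, −233) keeps it a solution: x = -6525 + 142·46 = 7, y = 33060 − 142·233 = -26.
Indeed 466·7 + 92·(-26) = 3262 − 2392 = 870.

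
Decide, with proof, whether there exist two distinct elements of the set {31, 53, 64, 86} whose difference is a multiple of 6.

No such pair exists.

Residues mod 6: 31↦1, 53↦5, 64↦4, 86↦2.
All 4 residues are distinct, so no two elements differ by a multiple of 6.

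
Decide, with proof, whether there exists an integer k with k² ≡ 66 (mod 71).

Apply Euler's criterion with the prime 71: 66 is a quadratic residue iff 66^35 ≡ 1 (mod 71), and a non-residue iff it is ≡ −1.
Squaring successively (mod 71): 66^2 = 4356 ≡ 25; 66^4 ≡ 25² = 625 ≡ 57; 66^8 ≡ 57² = 3249 ≡ 54; 66^16 ≡ 54² = 2916 ≡ 5; 66^32 ≡ 5² = 25 ≡ 25.
Since 35 = 32 + 2 + 1, 66^35 ≡ 25 · 25 · 66; multiplying out mod 71: 25·25 = 625 ≡ 57, then 57·66 = 3762 ≡ 70. Thus 66^35 ≡ 70 ≡ −1 (mod 71).
The value −1 means 66 is a non-residue modulo 71, so k² ≡ 66 (mod 71) is impossible.

No such integer exists.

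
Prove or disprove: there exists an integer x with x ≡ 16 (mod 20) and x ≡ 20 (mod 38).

Here gcd(20, 38) = 2, and both 16 and 20 leave remainder 0 mod 2, so the system is consistent.
List candidates x ≡ 16 (mod 20): 16, 36, 56, 76, 96. Modulo 38 these are 16, 36, 18, 0, 20; 96 gives 20 as required.
Verify: 96 = 4·20 + 16 and 96 = 2·38 + 20. ✓

x = 96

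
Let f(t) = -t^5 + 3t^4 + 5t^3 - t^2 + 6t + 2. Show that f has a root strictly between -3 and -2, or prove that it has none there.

No such root exists.

The endpoint values f(-3) = 326 and f(-2) = 26 are both positive. Claim: f(t) > 0 for every t in (-3, -2).
Substitute t = -2 − u, where 0 < u < 1 on the interval. Expanding, f(-2 − u) = u^5 + 13u^4 + 59u^3 + 121u^2 + 106u + 26.
All 6 nonzero coefficients of this polynomial in u are positive; hence for u > 0 the value is a sum of positive terms (the constant 26 among them).
So f is strictly positive on (-3, -2); no root exists in the interval.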